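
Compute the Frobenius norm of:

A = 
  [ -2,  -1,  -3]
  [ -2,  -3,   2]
||A||_F = 5.568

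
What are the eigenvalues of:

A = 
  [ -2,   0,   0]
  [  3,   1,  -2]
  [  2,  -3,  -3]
λ = -2, -1 + √10, -1 - √10  (≈ -2, 2.162, -4.162)

Characteristic polynomial: det(λI - A) = λ³ + 4λ² - 5λ - 18
Testing integer divisors of the constant term: p(-2) = 0, so (λ + 2) is a factor:
p(λ) = (λ + 2)(λ² + 2λ - 9)
λ² + 2λ - 9 = 0  ⇒  λ = (-2 ± √((2)² - 4·(-9)))/2 = (-2 ± √(40))/2
  = -1 + √10,  -1 - √10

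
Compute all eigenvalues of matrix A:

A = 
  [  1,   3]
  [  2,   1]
tr(A) = 2, det(A) = -5
Characteristic polynomial: λ² - tr(A)λ + det(A) = λ² - 2λ - 5
λ² - 2λ - 5 = 0  ⇒  λ = (2 ± √((-2)² - 4·(-5)))/2 = (2 ± √(24))/2
  = 1 + √6,  1 - √6

λ = 1 + √6, 1 - √6  (≈ 3.449, -1.449)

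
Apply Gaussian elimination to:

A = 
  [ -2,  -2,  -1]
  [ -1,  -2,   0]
Row operations:
R2 → R2 - (1/2)·R1

Resulting echelon form:
REF = 
  [ -2,  -2,  -1]
  [  0,  -1, 1/2]

Rank = 2 (number of non-zero pivot rows).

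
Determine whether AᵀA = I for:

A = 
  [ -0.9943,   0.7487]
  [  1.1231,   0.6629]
No

AᵀA = 
  [  2.2500,   0.0001]
  [  0.0001,   1]
≠ I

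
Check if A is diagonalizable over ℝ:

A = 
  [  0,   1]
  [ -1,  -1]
No

tr(A) = -1, det(A) = 1
Characteristic polynomial: λ² - tr(A)λ + det(A) = λ² + λ + 1
λ² + λ + 1 = 0  ⇒  λ = (-1 ± √((1)² - 4·(1)))/2 = (-1 ± √(-3))/2
  = (-1 + i√3)/2,  (-1 - i√3)/2
Eigenvalues: (-1 + i√3)/2, (-1 - i√3)/2  (≈ -0.5 + 0.866i, -0.5 - 0.866i)
Has complex eigenvalues (not diagonalizable over ℝ).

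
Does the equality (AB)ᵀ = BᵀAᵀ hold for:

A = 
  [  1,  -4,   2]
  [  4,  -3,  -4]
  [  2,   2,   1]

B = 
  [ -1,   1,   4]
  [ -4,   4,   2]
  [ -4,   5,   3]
Yes

(AB)ᵀ = 
  [  7,  24, -14]
  [ -5, -28,  15]
  [  2,  -2,  15]

BᵀAᵀ = 
  [  7,  24, -14]
  [ -5, -28,  15]
  [  2,  -2,  15]

Both sides are equal — this is the standard identity (AB)ᵀ = BᵀAᵀ, which holds for all A, B.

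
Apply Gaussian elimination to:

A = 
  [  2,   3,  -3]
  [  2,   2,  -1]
Row operations:
R2 → R2 - (1)·R1

Resulting echelon form:
REF = 
  [  2,   3,  -3]
  [  0,  -1,   2]

Rank = 2 (number of non-zero pivot rows).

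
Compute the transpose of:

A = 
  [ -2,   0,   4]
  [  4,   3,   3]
Aᵀ = 
  [ -2,   4]
  [  0,   3]
  [  4,   3]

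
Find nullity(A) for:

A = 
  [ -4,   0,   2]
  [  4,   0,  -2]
nullity(A) = 2

Row reduce:
R2 → R2 + (1)·R1
REF = 
  [ -4,   0,   2]
  [  0,   0,   0]
Pivot columns: 1 → 1 pivot.
rank(A) = 1, so nullity(A) = 3 - 1 = 2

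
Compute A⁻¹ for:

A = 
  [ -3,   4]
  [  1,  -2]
det(A) = (-3)(-2) - (4)(1) = 2
For a 2×2 matrix, A⁻¹ = (1/det(A)) · [[d, -b], [-c, a]]
    = (1/2) · [[-2, -4], [-1, -3]]

A⁻¹ = 
  [  -1,   -2]
  [-1/2, -3/2]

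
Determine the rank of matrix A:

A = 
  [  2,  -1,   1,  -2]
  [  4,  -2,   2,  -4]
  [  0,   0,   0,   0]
Row reduce:
R2 → R2 - (2)·R1
REF = 
  [  2,  -1,   1,  -2]
  [  0,   0,   0,   0]
  [  0,   0,   0,   0]
Pivot columns: 1 → 1 pivot.

rank(A) = 1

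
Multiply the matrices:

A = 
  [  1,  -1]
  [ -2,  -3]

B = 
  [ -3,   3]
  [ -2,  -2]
AB = 
  [ -1,   5]
  [ 12,   0]

A is 2×2 and B is 2×2, so AB is 2×2. Each entry is (row of A)·(column of B):
AB[1,1] = (1)(-3) + (-1)(-2) = -1
AB[1,2] = (1)(3) + (-1)(-2) = 5
AB[2,1] = (-2)(-3) + (-3)(-2) = 12
AB[2,2] = (-2)(3) + (-3)(-2) = 0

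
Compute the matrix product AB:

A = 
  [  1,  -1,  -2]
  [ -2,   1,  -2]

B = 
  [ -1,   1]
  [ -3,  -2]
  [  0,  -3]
AB = 
  [  2,   9]
  [ -1,   2]

A is 2×3 and B is 3×2, so AB is 2×2. Each entry is (row of A)·(column of B):
AB[1,1] = (1)(-1) + (-1)(-3) + (-2)(0) = 2
AB[1,2] = (1)(1) + (-1)(-2) + (-2)(-3) = 9
AB[2,1] = (-2)(-1) + (1)(-3) + (-2)(0) = -1
AB[2,2] = (-2)(1) + (1)(-2) + (-2)(-3) = 2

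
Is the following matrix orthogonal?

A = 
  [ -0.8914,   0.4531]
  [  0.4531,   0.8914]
Yes

AᵀA = 
  [  0.9999,   0]
  [  0,   0.9999]
≈ I (equal to I up to the 4-dp rounding of the entries)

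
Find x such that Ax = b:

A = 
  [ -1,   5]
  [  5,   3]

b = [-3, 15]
Row reduce the augmented matrix [A|b]:
R2 → R2 + (5)·R1
REF = 
  [ -1,   5,  -3]
  [  0,  28,   0]

Back-substitution:
x₂ = 0 / 28 = 0
x₁ = (-3 - (5)(0)) / (-1) = 3

x = [3, 0]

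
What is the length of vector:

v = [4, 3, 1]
5.099

||v||₂ = √((4)² + (3)² + (1)²) = √26 = 5.099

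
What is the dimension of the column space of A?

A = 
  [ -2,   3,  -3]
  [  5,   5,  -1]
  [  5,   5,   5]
dim(Col(A)) = 3

Row reduce:
R2 → R2 + (5/2)·R1
R3 → R3 + (5/2)·R1
R3 → R3 - (1)·R2
REF = 
  [   -2,     3,    -3]
  [    0,  25/2, -17/2]
  [    0,     0,     6]
Pivot columns: 1, 2, 3 → 3 pivots.
dim(Col(A)) = number of pivot columns = 3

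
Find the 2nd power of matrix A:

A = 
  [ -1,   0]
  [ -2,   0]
A² = A·A:
A²[1,1] = (-1)(-1) + (0)(-2) = 1
A²[1,2] = (-1)(0) + (0)(0) = 0
A²[2,1] = (-2)(-1) + (0)(-2) = 2
A²[2,2] = (-2)(0) + (0)(0) = 0
A² = 
  [  1,   0]
  [  2,   0]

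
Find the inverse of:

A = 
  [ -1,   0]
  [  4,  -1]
det(A) = (-1)(-1) - (0)(4) = 1
For a 2×2 matrix, A⁻¹ = (1/det(A)) · [[d, -b], [-c, a]]
    = (1) · [[-1, 0], [-4, -1]]

A⁻¹ = 
  [ -1,   0]
  [ -4,  -1]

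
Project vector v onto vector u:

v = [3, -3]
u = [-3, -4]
v·u = (3)(-3) + (-3)(-4) = 3
u·u = (-3)² + (-4)² = 25
proj_u(v) = (v·u / u·u) × u = (3/25) × u

proj_u(v) = [-9/25, -12/25]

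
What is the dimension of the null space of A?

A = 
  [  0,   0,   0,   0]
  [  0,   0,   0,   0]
nullity(A) = 4

Row reduce:
(no row operations needed)
REF = 
  [  0,   0,   0,   0]
  [  0,   0,   0,   0]
Pivot columns: none → 0 pivots.
rank(A) = 0, so nullity(A) = 4 - 0 = 4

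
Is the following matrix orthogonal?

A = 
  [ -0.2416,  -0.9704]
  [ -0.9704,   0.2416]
Yes

AᵀA = 
  [  1,   0]
  [  0,   1]
≈ I (equal to I up to the 4-dp rounding of the entries)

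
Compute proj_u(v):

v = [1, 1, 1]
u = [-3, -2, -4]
proj_u(v) = [27/29, 18/29, 36/29]

v·u = (1)(-3) + (1)(-2) + (1)(-4) = -9
u·u = (-3)² + (-2)² + (-4)² = 29
proj_u(v) = (v·u / u·u) × u = (-9/29) × u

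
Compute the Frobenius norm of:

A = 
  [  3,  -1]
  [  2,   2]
||A||_F = 4.243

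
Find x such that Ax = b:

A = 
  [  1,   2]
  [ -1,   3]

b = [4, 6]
x = [0, 2]

Row reduce the augmented matrix [A|b]:
R2 → R2 + (1)·R1
REF = 
  [  1,   2,   4]
  [  0,   5,  10]

Back-substitution:
x₂ = 10 / 5 = 2
x₁ = (4 - (2)(2)) / 1 = 0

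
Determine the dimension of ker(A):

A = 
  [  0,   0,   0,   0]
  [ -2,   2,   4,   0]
nullity(A) = 3

Row reduce:
Swap R1 ↔ R2
REF = 
  [ -2,   2,   4,   0]
  [  0,   0,   0,   0]
Pivot columns: 1 → 1 pivot.
rank(A) = 1, so nullity(A) = 4 - 1 = 3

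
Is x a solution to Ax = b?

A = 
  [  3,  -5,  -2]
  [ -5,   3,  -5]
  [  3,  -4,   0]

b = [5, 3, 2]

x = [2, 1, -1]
No

Ax = [3, -2, 2] ≠ b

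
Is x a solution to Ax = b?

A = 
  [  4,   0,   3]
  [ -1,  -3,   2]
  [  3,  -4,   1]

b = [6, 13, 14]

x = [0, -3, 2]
Yes

Ax = [6, 13, 14] = b ✓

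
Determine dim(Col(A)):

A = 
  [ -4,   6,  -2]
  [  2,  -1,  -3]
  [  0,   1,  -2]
Row reduce:
R2 → R2 + (1/2)·R1
R3 → R3 - (1/2)·R2
REF = 
  [ -4,   6,  -2]
  [  0,   2,  -4]
  [  0,   0,   0]
Pivot columns: 1, 2 → 2 pivots.
dim(Col(A)) = number of pivot columns = 2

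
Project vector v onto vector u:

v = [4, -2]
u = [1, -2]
v·u = (4)(1) + (-2)(-2) = 8
u·u = (1)² + (-2)² = 5
proj_u(v) = (v·u / u·u) × u = (8/5) × u

proj_u(v) = [8/5, -16/5]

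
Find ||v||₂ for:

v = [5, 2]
5.385

||v||₂ = √((5)² + (2)²) = √29 = 5.385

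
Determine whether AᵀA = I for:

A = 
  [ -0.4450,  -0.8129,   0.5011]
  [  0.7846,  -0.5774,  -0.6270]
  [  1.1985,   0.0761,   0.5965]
No

AᵀA = 
  [  2.2500,  -0.0001,   0]
  [ -0.0001,   1,   0.0001]
  [  0,   0.0001,   1]
≠ I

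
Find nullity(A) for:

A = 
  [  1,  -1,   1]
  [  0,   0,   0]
nullity(A) = 2

Row reduce:
(no row operations needed)
REF = 
  [  1,  -1,   1]
  [  0,   0,   0]
Pivot columns: 1 → 1 pivot.
rank(A) = 1, so nullity(A) = 3 - 1 = 2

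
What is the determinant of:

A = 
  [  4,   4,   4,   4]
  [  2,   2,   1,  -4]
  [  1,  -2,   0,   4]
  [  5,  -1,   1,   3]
Cofactor expansion along row 1: det(A) = a₁₁M₁₁ - a₁₂M₁₂ + a₁₃M₁₃ - a₁₄M₁₄

M₁₁ = det[[2, 1, -4]; [-2, 0, 4]; [-1, 1, 3]]
  = (2)·((0)(3) - (4)(1)) - (1)·((-2)(3) - (4)(-1)) + (-4)·((-2)(1) - (0)(-1))
  = (2)(-4) - (1)(-2) + (-4)(-2)
  = 2
M₁₂ = det[[2, 1, -4]; [1, 0, 4]; [5, 1, 3]]
  = (2)·((0)(3) - (4)(1)) - (1)·((1)(3) - (4)(5)) + (-4)·((1)(1) - (0)(5))
  = (2)(-4) - (1)(-17) + (-4)(1)
  = 5
M₁₃ = det[[2, 2, -4]; [1, -2, 4]; [5, -1, 3]]
  = (2)·((-2)(3) - (4)(-1)) - (2)·((1)(3) - (4)(5)) + (-4)·((1)(-1) - (-2)(5))
  = (2)(-2) - (2)(-17) + (-4)(9)
  = -6
M₁₄ = det[[2, 2, 1]; [1, -2, 0]; [5, -1, 1]]
  = (2)·((-2)(1) - (0)(-1)) - (2)·((1)(1) - (0)(5)) + (1)·((1)(-1) - (-2)(5))
  = (2)(-2) - (2)(1) + (1)(9)
  = 3

det(A) = (4)(2) - (4)(5) + (4)(-6) - (4)(3) = -48

det(A) = -48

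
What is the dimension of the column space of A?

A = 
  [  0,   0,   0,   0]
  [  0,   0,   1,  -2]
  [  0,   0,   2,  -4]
dim(Col(A)) = 1

Row reduce:
Swap R1 ↔ R2
R3 → R3 - (2)·R1
REF = 
  [  0,   0,   1,  -2]
  [  0,   0,   0,   0]
  [  0,   0,   0,   0]
Pivot columns: 3 → 1 pivot.
dim(Col(A)) = number of pivot columns = 1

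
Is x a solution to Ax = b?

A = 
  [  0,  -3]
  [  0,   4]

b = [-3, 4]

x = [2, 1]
Yes

Ax = [-3, 4] = b ✓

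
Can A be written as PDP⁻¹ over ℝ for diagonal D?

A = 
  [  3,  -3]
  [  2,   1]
No

tr(A) = 4, det(A) = 9
Characteristic polynomial: λ² - tr(A)λ + det(A) = λ² - 4λ + 9
λ² - 4λ + 9 = 0  ⇒  λ = (4 ± √((-4)² - 4·(9)))/2 = (4 ± √(-20))/2
  = 2 + i√5,  2 - i√5
Eigenvalues: 2 + i√5, 2 - i√5  (≈ 2 + 2.236i, 2 - 2.236i)
Has complex eigenvalues (not diagonalizable over ℝ).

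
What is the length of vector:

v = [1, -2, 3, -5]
6.245

||v||₂ = √((1)² + (-2)² + (3)² + (-5)²) = √39 = 6.245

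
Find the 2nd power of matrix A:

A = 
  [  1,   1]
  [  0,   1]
A² = A·A:
A²[1,1] = (1)(1) + (1)(0) = 1
A²[1,2] = (1)(1) + (1)(1) = 2
A²[2,1] = (0)(1) + (1)(0) = 0
A²[2,2] = (0)(1) + (1)(1) = 1
A² = 
  [  1,   2]
  [  0,   1]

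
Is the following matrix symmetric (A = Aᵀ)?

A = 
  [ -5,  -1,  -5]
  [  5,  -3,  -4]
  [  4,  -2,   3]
No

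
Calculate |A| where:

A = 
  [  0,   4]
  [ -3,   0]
For a 2×2 matrix, det = ad - bc = (0)(0) - (4)(-3) = 12

det(A) = 12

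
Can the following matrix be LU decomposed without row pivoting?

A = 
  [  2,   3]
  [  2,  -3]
Yes.
A[1,1] = 2 ≠ 0, so Gaussian elimination proceeds without a row swap: multiplier ℓ₂₁ = (2)/(2) = 1, and U[2,2] = -3 - (1)(3) = -6.
L = 
  [  1,   0]
  [  1,   1]
U = 
  [  2,   3]
  [  0,  -6]
Check row 2 of LU: [(1)(2), (1)(3) + (-6)] = [2, -3] = row 2 of A ✓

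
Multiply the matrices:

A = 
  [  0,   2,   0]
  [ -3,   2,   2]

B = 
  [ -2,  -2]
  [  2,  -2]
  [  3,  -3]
AB = 
  [  4,  -4]
  [ 16,  -4]

A is 2×3 and B is 3×2, so AB is 2×2. Each entry is (row of A)·(column of B):
AB[1,1] = (0)(-2) + (2)(2) + (0)(3) = 4
AB[1,2] = (0)(-2) + (2)(-2) + (0)(-3) = -4
AB[2,1] = (-3)(-2) + (2)(2) + (2)(3) = 16
AB[2,2] = (-3)(-2) + (2)(-2) + (2)(-3) = -4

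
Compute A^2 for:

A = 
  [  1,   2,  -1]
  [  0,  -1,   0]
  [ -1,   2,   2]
A² = A·A:
A²[1,1] = (1)(1) + (2)(0) + (-1)(-1) = 2
A²[1,2] = (1)(2) + (2)(-1) + (-1)(2) = -2
A²[1,3] = (1)(-1) + (2)(0) + (-1)(2) = -3
A²[2,1] = (0)(1) + (-1)(0) + (0)(-1) = 0
A²[2,2] = (0)(2) + (-1)(-1) + (0)(2) = 1
A²[2,3] = (0)(-1) + (-1)(0) + (0)(2) = 0
A²[3,1] = (-1)(1) + (2)(0) + (2)(-1) = -3
A²[3,2] = (-1)(2) + (2)(-1) + (2)(2) = 0
A²[3,3] = (-1)(-1) + (2)(0) + (2)(2) = 5
A² = 
  [  2,  -2,  -3]
  [  0,   1,   0]
  [ -3,   0,   5]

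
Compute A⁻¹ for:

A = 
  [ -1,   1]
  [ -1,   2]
det(A) = (-1)(2) - (1)(-1) = -1
For a 2×2 matrix, A⁻¹ = (1/det(A)) · [[d, -b], [-c, a]]
    = (-1) · [[2, -1], [1, -1]]

A⁻¹ = 
  [ -2,   1]
  [ -1,   1]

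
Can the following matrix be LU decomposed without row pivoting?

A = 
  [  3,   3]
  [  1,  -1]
Yes.
A[1,1] = 3 ≠ 0, so Gaussian elimination proceeds without a row swap: multiplier ℓ₂₁ = (1)/(3) = 1/3, and U[2,2] = -1 - (1/3)(3) = -2.
L = 
  [  1,   0]
  [1/3,   1]
U = 
  [  3,   3]
  [  0,  -2]
Check row 2 of LU: [(1/3)(3), (1/3)(3) + (-2)] = [1, -1] = row 2 of A ✓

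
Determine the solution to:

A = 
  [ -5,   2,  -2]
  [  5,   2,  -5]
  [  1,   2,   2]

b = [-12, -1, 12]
Row reduce the augmented matrix [A|b]:
R2 → R2 + (1)·R1
R3 → R3 + (1/5)·R1
R3 → R3 - (3/5)·R2
REF = 
  [  -5,    2,   -2,  -12]
  [   0,    4,   -7,  -13]
  [   0,    0, 29/5, 87/5]

Back-substitution:
x₃ = (87/5) / (29/5) = 3
x₂ = (-13 - (-7)(3)) / 4 = 2
x₁ = (-12 - (2)(2) - (-2)(3)) / (-5) = 2

x = [2, 2, 3]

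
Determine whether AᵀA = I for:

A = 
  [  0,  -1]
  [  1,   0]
Yes

AᵀA = 
  [  1,   0]
  [  0,   1]
= I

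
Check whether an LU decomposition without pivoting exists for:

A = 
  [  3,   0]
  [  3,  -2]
Yes.
A[1,1] = 3 ≠ 0, so Gaussian elimination proceeds without a row swap: multiplier ℓ₂₁ = (3)/(3) = 1, and U[2,2] = -2 - (1)(0) = -2.
L = 
  [  1,   0]
  [  1,   1]
U = 
  [  3,   0]
  [  0,  -2]
Check row 2 of LU: [(1)(3), (1)(0) + (-2)] = [3, -2] = row 2 of A ✓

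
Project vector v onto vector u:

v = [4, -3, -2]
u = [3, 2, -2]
v·u = (4)(3) + (-3)(2) + (-2)(-2) = 10
u·u = (3)² + (2)² + (-2)² = 17
proj_u(v) = (v·u / u·u) × u = (10/17) × u

proj_u(v) = [30/17, 20/17, -20/17]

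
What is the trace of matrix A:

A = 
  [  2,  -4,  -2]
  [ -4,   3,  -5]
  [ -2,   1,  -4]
1

tr(A) = 2 + 3 + -4 = 1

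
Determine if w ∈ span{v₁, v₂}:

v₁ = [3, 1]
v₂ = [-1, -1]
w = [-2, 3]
Yes

Form the augmented matrix and row-reduce:
[v₁|v₂|w] = 
  [  3,  -1,  -2]
  [  1,  -1,   3]
R2 → R2 - (1/3)·R1
REF = 
  [   3,   -1,   -2]
  [   0, -2/3, 11/3]

No row of the form [0 0 | nonzero], so the system is consistent. Back-substitution gives c₁ = -5/2, c₂ = -11/2: w = (-5/2)·v₁ + (-11/2)·v₂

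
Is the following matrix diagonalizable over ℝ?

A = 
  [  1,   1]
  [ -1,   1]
No

tr(A) = 2, det(A) = 2
Characteristic polynomial: λ² - tr(A)λ + det(A) = λ² - 2λ + 2
λ² - 2λ + 2 = 0  ⇒  λ = (2 ± √((-2)² - 4·(2)))/2 = (2 ± √(-4))/2
  = 1 + i,  1 - i
Eigenvalues: 1 + i, 1 - i  (≈ 1 + 1i, 1 - 1i)
Has complex eigenvalues (not diagonalizable over ℝ).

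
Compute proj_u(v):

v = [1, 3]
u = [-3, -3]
proj_u(v) = [2, 2]

v·u = (1)(-3) + (3)(-3) = -12
u·u = (-3)² + (-3)² = 18
proj_u(v) = (v·u / u·u) × u = (-12/18) × u = (-2/3) × u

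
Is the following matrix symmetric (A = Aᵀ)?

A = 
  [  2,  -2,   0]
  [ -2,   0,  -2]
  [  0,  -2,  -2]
Yes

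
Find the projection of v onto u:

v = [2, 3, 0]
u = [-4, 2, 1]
proj_u(v) = [8/21, -4/21, -2/21]

v·u = (2)(-4) + (3)(2) + (0)(1) = -2
u·u = (-4)² + (2)² + (1)² = 21
proj_u(v) = (v·u / u·u) × u = (-2/21) × u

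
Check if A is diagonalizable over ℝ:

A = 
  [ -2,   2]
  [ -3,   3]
Yes

tr(A) = 1, det(A) = 0
Characteristic polynomial: λ² - tr(A)λ + det(A) = λ² - λ
λ² - λ = λ(λ - 1)
Eigenvalues: 1, 0
λ=0: alg. mult. = 1, geom. mult. = 2 - rank(A - (0)I) = 2 - 1 = 1
λ=1: alg. mult. = 1, geom. mult. = 2 - rank(A - (1)I) = 2 - 1 = 1
Sum of geometric multiplicities equals n, so A has n independent eigenvectors.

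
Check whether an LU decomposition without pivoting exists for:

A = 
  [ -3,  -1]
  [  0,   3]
Yes.
A[1,1] = -3 ≠ 0, so Gaussian elimination proceeds without a row swap: multiplier ℓ₂₁ = (0)/(-3) = 0, and U[2,2] = 3 - (0)(-1) = 3.
L = 
  [  1,   0]
  [  0,   1]
U = 
  [ -3,  -1]
  [  0,   3]
Check row 2 of LU: [(0)(-3), (0)(-1) + 3] = [0, 3] = row 2 of A ✓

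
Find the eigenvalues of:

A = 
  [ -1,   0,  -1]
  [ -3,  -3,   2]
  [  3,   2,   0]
Characteristic polynomial: det(λI - A) = λ³ + 4λ² + 2λ - 1
Testing integer divisors of the constant term: p(-1) = 0, so (λ + 1) is a factor:
p(λ) = (λ + 1)(λ² + 3λ - 1)
λ² + 3λ - 1 = 0  ⇒  λ = (-3 ± √((3)² - 4·(-1)))/2 = (-3 ± √(13))/2
  = (-3 + √13)/2,  (-3 - √13)/2

λ = -1, (-3 + √13)/2, (-3 - √13)/2  (≈ -1, 0.3028, -3.303)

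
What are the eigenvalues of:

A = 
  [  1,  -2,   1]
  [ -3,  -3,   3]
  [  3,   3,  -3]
Characteristic polynomial: det(λI - A) = λ³ + 5λ² - 15λ
The constant term is 0, so λ = 0 is a root: p(λ) = λ(λ² + 5λ - 15)
λ² + 5λ - 15 = 0  ⇒  λ = (-5 ± √((5)² - 4·(-15)))/2 = (-5 ± √(85))/2
  = (-5 + √85)/2,  (-5 - √85)/2

λ = 0, (-5 + √85)/2, (-5 - √85)/2  (≈ 0, 2.11, -7.11)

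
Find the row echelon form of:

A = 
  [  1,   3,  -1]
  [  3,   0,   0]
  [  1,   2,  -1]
Row operations:
R2 → R2 - (3)·R1
R3 → R3 - (1)·R1
R3 → R3 - (1/9)·R2

Resulting echelon form:
REF = 
  [   1,    3,   -1]
  [   0,   -9,    3]
  [   0,    0, -1/3]

Rank = 3 (number of non-zero pivot rows).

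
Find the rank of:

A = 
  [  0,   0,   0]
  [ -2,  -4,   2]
Row reduce:
Swap R1 ↔ R2
REF = 
  [ -2,  -4,   2]
  [  0,   0,   0]
Pivot columns: 1 → 1 pivot.

rank(A) = 1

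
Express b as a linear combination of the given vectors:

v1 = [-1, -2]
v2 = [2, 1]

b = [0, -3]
c1 = 2, c2 = 1

b = 2·v1 + 1·v2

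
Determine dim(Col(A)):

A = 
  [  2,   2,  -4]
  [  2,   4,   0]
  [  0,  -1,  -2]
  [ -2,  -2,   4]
dim(Col(A)) = 2

Row reduce:
R2 → R2 - (1)·R1
R4 → R4 + (1)·R1
R3 → R3 + (1/2)·R2
REF = 
  [  2,   2,  -4]
  [  0,   2,   4]
  [  0,   0,   0]
  [  0,   0,   0]
Pivot columns: 1, 2 → 2 pivots.
dim(Col(A)) = number of pivot columns = 2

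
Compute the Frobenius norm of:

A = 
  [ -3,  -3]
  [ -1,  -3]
||A||_F = 5.292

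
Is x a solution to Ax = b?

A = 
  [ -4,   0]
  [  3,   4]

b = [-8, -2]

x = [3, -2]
No

Ax = [-12, 1] ≠ b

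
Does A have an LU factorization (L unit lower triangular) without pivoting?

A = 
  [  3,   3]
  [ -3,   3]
Yes.
A[1,1] = 3 ≠ 0, so Gaussian elimination proceeds without a row swap: multiplier ℓ₂₁ = (-3)/(3) = -1, and U[2,2] = 3 - (-1)(3) = 6.
L = 
  [  1,   0]
  [ -1,   1]
U = 
  [  3,   3]
  [  0,   6]
Check row 2 of LU: [(-1)(3), (-1)(3) + 6] = [-3, 3] = row 2 of A ✓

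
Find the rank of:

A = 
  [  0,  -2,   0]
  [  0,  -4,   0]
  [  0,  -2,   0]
Row reduce:
R2 → R2 - (2)·R1
R3 → R3 - (1)·R1
REF = 
  [  0,  -2,   0]
  [  0,   0,   0]
  [  0,   0,   0]
Pivot columns: 2 → 1 pivot.

rank(A) = 1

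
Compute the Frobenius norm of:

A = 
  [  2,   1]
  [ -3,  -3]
||A||_F = 4.796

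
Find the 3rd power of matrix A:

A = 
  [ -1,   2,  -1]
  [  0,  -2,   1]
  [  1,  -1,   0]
A² = A·A:
A²[1,1] = (-1)(-1) + (2)(0) + (-1)(1) = 0
A²[1,2] = (-1)(2) + (2)(-2) + (-1)(-1) = -5
A²[1,3] = (-1)(-1) + (2)(1) + (-1)(0) = 3
A²[2,1] = (0)(-1) + (-2)(0) + (1)(1) = 1
A²[2,2] = (0)(2) + (-2)(-2) + (1)(-1) = 3
A²[2,3] = (0)(-1) + (-2)(1) + (1)(0) = -2
A²[3,1] = (1)(-1) + (-1)(0) + (0)(1) = -1
A²[3,2] = (1)(2) + (-1)(-2) + (0)(-1) = 4
A²[3,3] = (1)(-1) + (-1)(1) + (0)(0) = -2
A² = 
  [  0,  -5,   3]
  [  1,   3,  -2]
  [ -1,   4,  -2]

A^3 = A^2·A:
A^3[1,1] = (0)(-1) + (-5)(0) + (3)(1) = 3
A^3[1,2] = (0)(2) + (-5)(-2) + (3)(-1) = 7
A^3[1,3] = (0)(-1) + (-5)(1) + (3)(0) = -5
A^3[2,1] = (1)(-1) + (3)(0) + (-2)(1) = -3
A^3[2,2] = (1)(2) + (3)(-2) + (-2)(-1) = -2
A^3[2,3] = (1)(-1) + (3)(1) + (-2)(0) = 2
A^3[3,1] = (-1)(-1) + (4)(0) + (-2)(1) = -1
A^3[3,2] = (-1)(2) + (4)(-2) + (-2)(-1) = -8
A^3[3,3] = (-1)(-1) + (4)(1) + (-2)(0) = 5
A^3 = 
  [  3,   7,  -5]
  [ -3,  -2,   2]
  [ -1,  -8,   5]

Therefore
A^3 = 
  [  3,   7,  -5]
  [ -3,  -2,   2]
  [ -1,  -8,   5]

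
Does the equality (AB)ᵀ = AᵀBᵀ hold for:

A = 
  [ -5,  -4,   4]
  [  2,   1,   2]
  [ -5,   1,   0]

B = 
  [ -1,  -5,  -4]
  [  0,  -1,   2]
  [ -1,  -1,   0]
No

(AB)ᵀ = 
  [  1,  -4,   5]
  [ 25, -13,  24]
  [ 12,  -6,  22]

AᵀBᵀ = 
  [ 15, -12,   3]
  [ -5,   1,   3]
  [-14,  -2,  -6]

The two matrices differ, so (AB)ᵀ ≠ AᵀBᵀ in general. The correct identity is (AB)ᵀ = BᵀAᵀ.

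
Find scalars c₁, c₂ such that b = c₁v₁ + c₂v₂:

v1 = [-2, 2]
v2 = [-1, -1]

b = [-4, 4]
c1 = 2, c2 = 0

b = 2·v1 + 0·v2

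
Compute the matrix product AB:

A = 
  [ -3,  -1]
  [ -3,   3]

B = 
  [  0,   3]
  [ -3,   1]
AB = 
  [  3, -10]
  [ -9,  -6]

A is 2×2 and B is 2×2, so AB is 2×2. Each entry is (row of A)·(column of B):
AB[1,1] = (-3)(0) + (-1)(-3) = 3
AB[1,2] = (-3)(3) + (-1)(1) = -10
AB[2,1] = (-3)(0) + (3)(-3) = -9
AB[2,2] = (-3)(3) + (3)(1) = -6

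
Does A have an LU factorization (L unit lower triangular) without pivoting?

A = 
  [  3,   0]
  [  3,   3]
Yes.
A[1,1] = 3 ≠ 0, so Gaussian elimination proceeds without a row swap: multiplier ℓ₂₁ = (3)/(3) = 1, and U[2,2] = 3 - (1)(0) = 3.
L = 
  [  1,   0]
  [  1,   1]
U = 
  [  3,   0]
  [  0,   3]
Check row 2 of LU: [(1)(3), (1)(0) + 3] = [3, 3] = row 2 of A ✓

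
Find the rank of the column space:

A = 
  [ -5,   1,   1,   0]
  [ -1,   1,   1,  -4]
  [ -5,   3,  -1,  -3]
dim(Col(A)) = 3

Row reduce:
R2 → R2 - (1/5)·R1
R3 → R3 - (1)·R1
R3 → R3 - (5/2)·R2
REF = 
  [ -5,   1,   1,   0]
  [  0, 4/5, 4/5,  -4]
  [  0,   0,  -4,   7]
Pivot columns: 1, 2, 3 → 3 pivots.
dim(Col(A)) = number of pivot columns = 3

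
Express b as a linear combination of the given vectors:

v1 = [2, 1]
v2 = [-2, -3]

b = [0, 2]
c1 = -1, c2 = -1

b = -1·v1 + -1·v2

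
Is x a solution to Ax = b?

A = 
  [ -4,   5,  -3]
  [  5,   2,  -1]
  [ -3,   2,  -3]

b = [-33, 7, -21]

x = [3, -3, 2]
Yes

Ax = [-33, 7, -21] = b ✓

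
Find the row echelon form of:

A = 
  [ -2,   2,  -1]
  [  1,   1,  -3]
Row operations:
R2 → R2 + (1/2)·R1

Resulting echelon form:
REF = 
  [  -2,    2,   -1]
  [   0,    2, -7/2]

Rank = 2 (number of non-zero pivot rows).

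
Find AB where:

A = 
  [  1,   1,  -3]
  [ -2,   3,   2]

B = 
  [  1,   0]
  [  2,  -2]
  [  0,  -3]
AB = 
  [  3,   7]
  [  4, -12]

A is 2×3 and B is 3×2, so AB is 2×2. Each entry is (row of A)·(column of B):
AB[1,1] = (1)(1) + (1)(2) + (-3)(0) = 3
AB[1,2] = (1)(0) + (1)(-2) + (-3)(-3) = 7
AB[2,1] = (-2)(1) + (3)(2) + (2)(0) = 4
AB[2,2] = (-2)(0) + (3)(-2) + (2)(-3) = -12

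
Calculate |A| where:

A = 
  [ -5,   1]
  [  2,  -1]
3

For a 2×2 matrix, det = ad - bc = (-5)(-1) - (1)(2) = 3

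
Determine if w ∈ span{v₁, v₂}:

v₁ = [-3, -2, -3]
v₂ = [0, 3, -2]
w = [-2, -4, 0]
No

Form the augmented matrix and row-reduce:
[v₁|v₂|w] = 
  [ -3,   0,  -2]
  [ -2,   3,  -4]
  [ -3,  -2,   0]
R2 → R2 - (2/3)·R1
R3 → R3 - (1)·R1
R3 → R3 + (2/3)·R2
REF = 
  [  -3,    0,   -2]
  [   0,    3, -8/3]
  [   0,    0,  2/9]

Row 3 reads [0 0 | 2/9], i.e. 0 = 2/9, so the system is inconsistent and w ∉ span{v₁, v₂}.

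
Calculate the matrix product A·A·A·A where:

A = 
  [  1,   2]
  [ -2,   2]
A² = A·A:
A²[1,1] = (1)(1) + (2)(-2) = -3
A²[1,2] = (1)(2) + (2)(2) = 6
A²[2,1] = (-2)(1) + (2)(-2) = -6
A²[2,2] = (-2)(2) + (2)(2) = 0
A² = 
  [ -3,   6]
  [ -6,   0]

A^3 = A^2·A:
A^3[1,1] = (-3)(1) + (6)(-2) = -15
A^3[1,2] = (-3)(2) + (6)(2) = 6
A^3[2,1] = (-6)(1) + (0)(-2) = -6
A^3[2,2] = (-6)(2) + (0)(2) = -12
A^3 = 
  [-15,   6]
  [ -6, -12]

A^4 = A^3·A:
A^4[1,1] = (-15)(1) + (6)(-2) = -27
A^4[1,2] = (-15)(2) + (6)(2) = -18
A^4[2,1] = (-6)(1) + (-12)(-2) = 18
A^4[2,2] = (-6)(2) + (-12)(2) = -36
A^4 = 
  [-27, -18]
  [ 18, -36]

Therefore
A^4 = 
  [-27, -18]
  [ 18, -36]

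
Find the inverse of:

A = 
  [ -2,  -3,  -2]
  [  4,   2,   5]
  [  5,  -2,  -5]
det(A) = (-2)·((2)(-5) - (5)(-2)) - (-3)·((4)(-5) - (5)(5)) + (-2)·((4)(-2) - (2)(5))
  = (-2)(0) - (-3)(-45) + (-2)(-18)
  = -99
det(A) = -99 ≠ 0, so A is invertible.

Cofactors Cᵢⱼ = (-1)ⁱ⁺ʲ·Mᵢⱼ:
C = 
  [  0,  45, -18]
  [-11,  20, -19]
  [-11,   2,   8]

adj(A) = Cᵀ:
adj(A) = 
  [  0, -11, -11]
  [ 45,  20,   2]
  [-18, -19,   8]

A⁻¹ = (-1/99) · adj(A):
A⁻¹ = 
  [     0,    1/9,    1/9]
  [ -5/11, -20/99,  -2/99]
  [  2/11,  19/99,  -8/99]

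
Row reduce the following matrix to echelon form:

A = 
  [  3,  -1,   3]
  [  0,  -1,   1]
Row operations:
No row operations needed (already in echelon form).

Resulting echelon form:
REF = 
  [  3,  -1,   3]
  [  0,  -1,   1]

Rank = 2 (number of non-zero pivot rows).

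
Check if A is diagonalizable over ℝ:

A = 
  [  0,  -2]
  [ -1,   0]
Yes

tr(A) = 0, det(A) = -2
Characteristic polynomial: λ² - tr(A)λ + det(A) = λ² - 2
λ² - 2 = 0  ⇒  λ = (0 ± √((0)² - 4·(-2)))/2 = (0 ± √(8))/2
  = √2,  -√2
Eigenvalues: √2, -√2  (≈ 1.414, -1.414)
The two irrational eigenvalues are distinct (simple), so each has alg. mult. = geom. mult. = 1.
Sum of geometric multiplicities equals n, so A has n independent eigenvectors.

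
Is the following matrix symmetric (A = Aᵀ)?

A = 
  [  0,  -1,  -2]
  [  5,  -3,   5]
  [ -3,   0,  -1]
No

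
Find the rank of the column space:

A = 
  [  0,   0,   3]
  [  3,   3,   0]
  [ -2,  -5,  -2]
Row reduce:
Swap R1 ↔ R2
R3 → R3 + (2/3)·R1
Swap R2 ↔ R3
REF = 
  [  3,   3,   0]
  [  0,  -3,  -2]
  [  0,   0,   3]
Pivot columns: 1, 2, 3 → 3 pivots.
dim(Col(A)) = number of pivot columns = 3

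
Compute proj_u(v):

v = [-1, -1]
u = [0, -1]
v·u = (-1)(0) + (-1)(-1) = 1
u·u = (0)² + (-1)² = 1
proj_u(v) = (v·u / u·u) × u = (1/1) × u = (1) × u

proj_u(v) = [0, -1]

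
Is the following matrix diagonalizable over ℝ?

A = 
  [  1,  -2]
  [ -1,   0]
Yes

tr(A) = 1, det(A) = -2
Characteristic polynomial: λ² - tr(A)λ + det(A) = λ² - λ - 2
λ² - λ - 2 = (λ + 1)(λ - 2)
Eigenvalues: 2, -1
λ=-1: alg. mult. = 1, geom. mult. = 2 - rank(A - (-1)I) = 2 - 1 = 1
λ=2: alg. mult. = 1, geom. mult. = 2 - rank(A - (2)I) = 2 - 1 = 1
Sum of geometric multiplicities equals n, so A has n independent eigenvectors.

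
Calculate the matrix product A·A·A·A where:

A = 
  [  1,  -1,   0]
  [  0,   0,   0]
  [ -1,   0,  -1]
A^4 = 
  [  1,  -1,   0]
  [  0,   0,   0]
  [  0,   1,   1]

A² = A·A:
A²[1,1] = (1)(1) + (-1)(0) + (0)(-1) = 1
A²[1,2] = (1)(-1) + (-1)(0) + (0)(0) = -1
A²[1,3] = (1)(0) + (-1)(0) + (0)(-1) = 0
A²[2,1] = (0)(1) + (0)(0) + (0)(-1) = 0
A²[2,2] = (0)(-1) + (0)(0) + (0)(0) = 0
A²[2,3] = (0)(0) + (0)(0) + (0)(-1) = 0
A²[3,1] = (-1)(1) + (0)(0) + (-1)(-1) = 0
A²[3,2] = (-1)(-1) + (0)(0) + (-1)(0) = 1
A²[3,3] = (-1)(0) + (0)(0) + (-1)(-1) = 1
A² = 
  [  1,  -1,   0]
  [  0,   0,   0]
  [  0,   1,   1]

A^3 = A^2·A:
A^3[1,1] = (1)(1) + (-1)(0) + (0)(-1) = 1
A^3[1,2] = (1)(-1) + (-1)(0) + (0)(0) = -1
A^3[1,3] = (1)(0) + (-1)(0) + (0)(-1) = 0
A^3[2,1] = (0)(1) + (0)(0) + (0)(-1) = 0
A^3[2,2] = (0)(-1) + (0)(0) + (0)(0) = 0
A^3[2,3] = (0)(0) + (0)(0) + (0)(-1) = 0
A^3[3,1] = (0)(1) + (1)(0) + (1)(-1) = -1
A^3[3,2] = (0)(-1) + (1)(0) + (1)(0) = 0
A^3[3,3] = (0)(0) + (1)(0) + (1)(-1) = -1
A^3 = 
  [  1,  -1,   0]
  [  0,   0,   0]
  [ -1,   0,  -1]

A^4 = A^3·A:
A^4[1,1] = (1)(1) + (-1)(0) + (0)(-1) = 1
A^4[1,2] = (1)(-1) + (-1)(0) + (0)(0) = -1
A^4[1,3] = (1)(0) + (-1)(0) + (0)(-1) = 0
A^4[2,1] = (0)(1) + (0)(0) + (0)(-1) = 0
A^4[2,2] = (0)(-1) + (0)(0) + (0)(0) = 0
A^4[2,3] = (0)(0) + (0)(0) + (0)(-1) = 0
A^4[3,1] = (-1)(1) + (0)(0) + (-1)(-1) = 0
A^4[3,2] = (-1)(-1) + (0)(0) + (-1)(0) = 1
A^4[3,3] = (-1)(0) + (0)(0) + (-1)(-1) = 1
A^4 = 
  [  1,  -1,   0]
  [  0,   0,   0]
  [  0,   1,   1]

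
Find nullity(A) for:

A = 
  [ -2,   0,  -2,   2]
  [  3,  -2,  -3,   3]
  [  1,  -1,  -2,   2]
nullity(A) = 2

Row reduce:
R2 → R2 + (3/2)·R1
R3 → R3 + (1/2)·R1
R3 → R3 - (1/2)·R2
REF = 
  [ -2,   0,  -2,   2]
  [  0,  -2,  -6,   6]
  [  0,   0,   0,   0]
Pivot columns: 1, 2 → 2 pivots.
rank(A) = 2, so nullity(A) = 4 - 2 = 2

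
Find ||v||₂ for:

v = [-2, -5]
5.385

||v||₂ = √((-2)² + (-5)²) = √29 = 5.385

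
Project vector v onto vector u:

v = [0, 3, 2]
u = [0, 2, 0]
proj_u(v) = [0, 3, 0]

v·u = (0)(0) + (3)(2) + (2)(0) = 6
u·u = (0)² + (2)² + (0)² = 4
proj_u(v) = (v·u / u·u) × u = (6/4) × u = (3/2) × u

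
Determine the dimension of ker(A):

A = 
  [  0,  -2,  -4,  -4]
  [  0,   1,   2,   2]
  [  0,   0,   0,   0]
nullity(A) = 3

Row reduce:
R2 → R2 + (1/2)·R1
REF = 
  [  0,  -2,  -4,  -4]
  [  0,   0,   0,   0]
  [  0,   0,   0,   0]
Pivot columns: 2 → 1 pivot.
rank(A) = 1, so nullity(A) = 4 - 1 = 3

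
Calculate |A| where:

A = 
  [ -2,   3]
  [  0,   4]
-8

For a 2×2 matrix, det = ad - bc = (-2)(4) - (3)(0) = -8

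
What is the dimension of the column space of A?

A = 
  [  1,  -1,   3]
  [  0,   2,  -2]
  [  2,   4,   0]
dim(Col(A)) = 2

Row reduce:
R3 → R3 - (2)·R1
R3 → R3 - (3)·R2
REF = 
  [  1,  -1,   3]
  [  0,   2,  -2]
  [  0,   0,   0]
Pivot columns: 1, 2 → 2 pivots.
dim(Col(A)) = number of pivot columns = 2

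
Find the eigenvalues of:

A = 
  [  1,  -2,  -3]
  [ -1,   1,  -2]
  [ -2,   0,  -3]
λ = 1, -1 + 2√3, -1 - 2√3  (≈ 1, 2.464, -4.464)

Characteristic polynomial: det(λI - A) = λ³ + λ² - 13λ + 11
Testing integer divisors of the constant term: p(1) = 0, so (λ - 1) is a factor:
p(λ) = (λ - 1)(λ² + 2λ - 11)
λ² + 2λ - 11 = 0  ⇒  λ = (-2 ± √((2)² - 4·(-11)))/2 = (-2 ± √(48))/2
  = -1 + 2√3,  -1 - 2√3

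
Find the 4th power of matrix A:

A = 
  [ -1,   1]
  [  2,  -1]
A² = A·A:
A²[1,1] = (-1)(-1) + (1)(2) = 3
A²[1,2] = (-1)(1) + (1)(-1) = -2
A²[2,1] = (2)(-1) + (-1)(2) = -4
A²[2,2] = (2)(1) + (-1)(-1) = 3
A² = 
  [  3,  -2]
  [ -4,   3]

A^3 = A^2·A:
A^3[1,1] = (3)(-1) + (-2)(2) = -7
A^3[1,2] = (3)(1) + (-2)(-1) = 5
A^3[2,1] = (-4)(-1) + (3)(2) = 10
A^3[2,2] = (-4)(1) + (3)(-1) = -7
A^3 = 
  [ -7,   5]
  [ 10,  -7]

A^4 = A^3·A:
A^4[1,1] = (-7)(-1) + (5)(2) = 17
A^4[1,2] = (-7)(1) + (5)(-1) = -12
A^4[2,1] = (10)(-1) + (-7)(2) = -24
A^4[2,2] = (10)(1) + (-7)(-1) = 17
A^4 = 
  [ 17, -12]
  [-24,  17]

Therefore
A^4 = 
  [ 17, -12]
  [-24,  17]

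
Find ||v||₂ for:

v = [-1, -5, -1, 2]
5.568

||v||₂ = √((-1)² + (-5)² + (-1)² + (2)²) = √31 = 5.568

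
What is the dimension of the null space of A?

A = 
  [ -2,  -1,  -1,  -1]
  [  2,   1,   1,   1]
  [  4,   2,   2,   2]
nullity(A) = 3

Row reduce:
R2 → R2 + (1)·R1
R3 → R3 + (2)·R1
REF = 
  [ -2,  -1,  -1,  -1]
  [  0,   0,   0,   0]
  [  0,   0,   0,   0]
Pivot columns: 1 → 1 pivot.
rank(A) = 1, so nullity(A) = 4 - 1 = 3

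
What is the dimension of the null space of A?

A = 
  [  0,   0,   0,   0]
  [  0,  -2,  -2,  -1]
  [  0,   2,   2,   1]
nullity(A) = 3

Row reduce:
Swap R1 ↔ R2
R3 → R3 + (1)·R1
REF = 
  [  0,  -2,  -2,  -1]
  [  0,   0,   0,   0]
  [  0,   0,   0,   0]
Pivot columns: 2 → 1 pivot.
rank(A) = 1, so nullity(A) = 4 - 1 = 3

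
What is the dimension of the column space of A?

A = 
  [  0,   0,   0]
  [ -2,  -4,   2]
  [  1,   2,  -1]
dim(Col(A)) = 1

Row reduce:
Swap R1 ↔ R2
R3 → R3 + (1/2)·R1
REF = 
  [ -2,  -4,   2]
  [  0,   0,   0]
  [  0,   0,   0]
Pivot columns: 1 → 1 pivot.
dim(Col(A)) = number of pivot columns = 1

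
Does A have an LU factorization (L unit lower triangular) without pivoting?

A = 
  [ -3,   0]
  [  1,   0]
Yes.
A[1,1] = -3 ≠ 0, so Gaussian elimination proceeds without a row swap: multiplier ℓ₂₁ = (1)/(-3) = -1/3, and U[2,2] = 0 - (-1/3)(0) = 0.
L = 
  [   1,    0]
  [-1/3,    1]
U = 
  [ -3,   0]
  [  0,   0]
Check row 2 of LU: [(-1/3)(-3), (-1/3)(0) + 0] = [1, 0] = row 2 of A ✓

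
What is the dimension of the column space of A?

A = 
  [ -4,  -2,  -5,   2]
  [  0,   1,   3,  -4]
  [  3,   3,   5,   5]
Row reduce:
R3 → R3 + (3/4)·R1
R3 → R3 - (3/2)·R2
REF = 
  [   -4,    -2,    -5,     2]
  [    0,     1,     3,    -4]
  [    0,     0, -13/4,  25/2]
Pivot columns: 1, 2, 3 → 3 pivots.
dim(Col(A)) = number of pivot columns = 3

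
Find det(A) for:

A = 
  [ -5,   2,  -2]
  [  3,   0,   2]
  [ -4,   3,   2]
Cofactor expansion along row 1:
det(A) = (-5)·((0)(2) - (2)(3)) - (2)·((3)(2) - (2)(-4)) + (-2)·((3)(3) - (0)(-4))
  = (-5)(-6) - (2)(14) + (-2)(9)
  = -16

det(A) = -16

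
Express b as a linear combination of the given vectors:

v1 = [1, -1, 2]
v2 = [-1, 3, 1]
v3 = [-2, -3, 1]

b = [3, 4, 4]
c1 = 2, c2 = 1, c3 = -1

b = 2·v1 + 1·v2 + -1·v3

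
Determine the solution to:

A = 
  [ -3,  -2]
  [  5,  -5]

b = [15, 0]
x = [-3, -3]

Row reduce the augmented matrix [A|b]:
R2 → R2 + (5/3)·R1
REF = 
  [   -3,    -2,    15]
  [    0, -25/3,    25]

Back-substitution:
x₂ = 25 / (-25/3) = -3
x₁ = (15 - (-2)(-3)) / (-3) = -3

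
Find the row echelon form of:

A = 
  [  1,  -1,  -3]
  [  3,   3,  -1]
Row operations:
R2 → R2 - (3)·R1

Resulting echelon form:
REF = 
  [  1,  -1,  -3]
  [  0,   6,   8]

Rank = 2 (number of non-zero pivot rows).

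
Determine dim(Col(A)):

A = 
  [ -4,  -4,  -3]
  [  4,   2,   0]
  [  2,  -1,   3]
dim(Col(A)) = 3

Row reduce:
R2 → R2 + (1)·R1
R3 → R3 + (1/2)·R1
R3 → R3 - (3/2)·R2
REF = 
  [ -4,  -4,  -3]
  [  0,  -2,  -3]
  [  0,   0,   6]
Pivot columns: 1, 2, 3 → 3 pivots.
dim(Col(A)) = number of pivot columns = 3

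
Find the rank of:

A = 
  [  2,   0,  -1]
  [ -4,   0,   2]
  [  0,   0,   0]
Row reduce:
R2 → R2 + (2)·R1
REF = 
  [  2,   0,  -1]
  [  0,   0,   0]
  [  0,   0,   0]
Pivot columns: 1 → 1 pivot.

rank(A) = 1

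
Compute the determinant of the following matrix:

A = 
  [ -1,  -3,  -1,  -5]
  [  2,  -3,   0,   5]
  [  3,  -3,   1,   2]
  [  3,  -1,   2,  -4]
Cofactor expansion along row 1: det(A) = a₁₁M₁₁ - a₁₂M₁₂ + a₁₃M₁₃ - a₁₄M₁₄

M₁₁ = det[[-3, 0, 5]; [-3, 1, 2]; [-1, 2, -4]]
  = (-3)·((1)(-4) - (2)(2)) - (0)·((-3)(-4) - (2)(-1)) + (5)·((-3)(2) - (1)(-1))
  = (-3)(-8) - (0)(14) + (5)(-5)
  = -1
M₁₂ = det[[2, 0, 5]; [3, 1, 2]; [3, 2, -4]]
  = (2)·((1)(-4) - (2)(2)) - (0)·((3)(-4) - (2)(3)) + (5)·((3)(2) - (1)(3))
  = (2)(-8) - (0)(-18) + (5)(3)
  = -1
M₁₃ = det[[2, -3, 5]; [3, -3, 2]; [3, -1, -4]]
  = (2)·((-3)(-4) - (2)(-1)) - (-3)·((3)(-4) - (2)(3)) + (5)·((3)(-1) - (-3)(3))
  = (2)(14) - (-3)(-18) + (5)(6)
  = 4
M₁₄ = det[[2, -3, 0]; [3, -3, 1]; [3, -1, 2]]
  = (2)·((-3)(2) - (1)(-1)) - (-3)·((3)(2) - (1)(3)) + (0)·((3)(-1) - (-3)(3))
  = (2)(-5) - (-3)(3) + (0)(6)
  = -1

det(A) = (-1)(-1) - (-3)(-1) + (-1)(4) - (-5)(-1) = -11

det(A) = -11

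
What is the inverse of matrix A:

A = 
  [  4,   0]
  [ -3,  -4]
det(A) = (4)(-4) - (0)(-3) = -16
For a 2×2 matrix, A⁻¹ = (1/det(A)) · [[d, -b], [-c, a]]
    = (-1/16) · [[-4, 0], [3, 4]]

A⁻¹ = 
  [  1/4,     0]
  [-3/16,  -1/4]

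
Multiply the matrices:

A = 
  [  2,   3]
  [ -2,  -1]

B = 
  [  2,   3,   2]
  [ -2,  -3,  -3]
A is 2×2 and B is 2×3, so AB is 2×3. Each entry is (row of A)·(column of B):
AB[1,1] = (2)(2) + (3)(-2) = -2
AB[1,2] = (2)(3) + (3)(-3) = -3
AB[1,3] = (2)(2) + (3)(-3) = -5
AB[2,1] = (-2)(2) + (-1)(-2) = -2
AB[2,2] = (-2)(3) + (-1)(-3) = -3
AB[2,3] = (-2)(2) + (-1)(-3) = -1

AB = 
  [ -2,  -3,  -5]
  [ -2,  -3,  -1]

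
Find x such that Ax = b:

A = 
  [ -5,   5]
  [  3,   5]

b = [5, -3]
Row reduce the augmented matrix [A|b]:
R2 → R2 + (3/5)·R1
REF = 
  [ -5,   5,   5]
  [  0,   8,   0]

Back-substitution:
x₂ = 0 / 8 = 0
x₁ = (5 - (5)(0)) / (-5) = -1

x = [-1, 0]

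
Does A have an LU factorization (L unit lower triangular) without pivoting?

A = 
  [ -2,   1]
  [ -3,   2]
Yes.
A[1,1] = -2 ≠ 0, so Gaussian elimination proceeds without a row swap: multiplier ℓ₂₁ = (-3)/(-2) = 3/2, and U[2,2] = 2 - (3/2)(1) = 1/2.
L = 
  [  1,   0]
  [3/2,   1]
U = 
  [ -2,   1]
  [  0, 1/2]
Check row 2 of LU: [(3/2)(-2), (3/2)(1) + (1/2)] = [-3, 2] = row 2 of A ✓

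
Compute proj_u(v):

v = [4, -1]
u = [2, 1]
v·u = (4)(2) + (-1)(1) = 7
u·u = (2)² + (1)² = 5
proj_u(v) = (v·u / u·u) × u = (7/5) × u

proj_u(v) = [14/5, 7/5]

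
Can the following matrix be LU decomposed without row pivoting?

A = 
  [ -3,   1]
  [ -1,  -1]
Yes.
A[1,1] = -3 ≠ 0, so Gaussian elimination proceeds without a row swap: multiplier ℓ₂₁ = (-1)/(-3) = 1/3, and U[2,2] = -1 - (1/3)(1) = -4/3.
L = 
  [  1,   0]
  [1/3,   1]
U = 
  [  -3,    1]
  [   0, -4/3]
Check row 2 of LU: [(1/3)(-3), (1/3)(1) + (-4/3)] = [-1, -1] = row 2 of A ✓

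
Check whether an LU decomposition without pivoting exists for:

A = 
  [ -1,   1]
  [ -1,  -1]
Yes.
A[1,1] = -1 ≠ 0, so Gaussian elimination proceeds without a row swap: multiplier ℓ₂₁ = (-1)/(-1) = 1, and U[2,2] = -1 - (1)(1) = -2.
L = 
  [  1,   0]
  [  1,   1]
U = 
  [ -1,   1]
  [  0,  -2]
Check row 2 of LU: [(1)(-1), (1)(1) + (-2)] = [-1, -1] = row 2 of A ✓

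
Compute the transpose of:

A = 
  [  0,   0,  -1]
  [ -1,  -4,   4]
Aᵀ = 
  [  0,  -1]
  [  0,  -4]
  [ -1,   4]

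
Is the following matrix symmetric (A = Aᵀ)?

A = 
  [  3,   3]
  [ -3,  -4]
No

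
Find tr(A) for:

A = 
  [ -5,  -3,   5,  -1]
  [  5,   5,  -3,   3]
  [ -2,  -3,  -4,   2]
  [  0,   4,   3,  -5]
-9

tr(A) = -5 + 5 + -4 + -5 = -9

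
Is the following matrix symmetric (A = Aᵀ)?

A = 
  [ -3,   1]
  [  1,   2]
Yes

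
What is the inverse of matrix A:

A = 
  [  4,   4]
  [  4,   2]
det(A) = (4)(2) - (4)(4) = -8
For a 2×2 matrix, A⁻¹ = (1/det(A)) · [[d, -b], [-c, a]]
    = (-1/8) · [[2, -4], [-4, 4]]

A⁻¹ = 
  [-1/4,  1/2]
  [ 1/2, -1/2]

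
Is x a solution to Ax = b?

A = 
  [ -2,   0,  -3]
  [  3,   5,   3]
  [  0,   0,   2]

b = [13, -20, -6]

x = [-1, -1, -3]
No

Ax = [11, -17, -6] ≠ b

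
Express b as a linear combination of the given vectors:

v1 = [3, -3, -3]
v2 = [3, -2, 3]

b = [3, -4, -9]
c1 = 2, c2 = -1

b = 2·v1 + -1·v2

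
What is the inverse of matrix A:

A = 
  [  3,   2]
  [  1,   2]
det(A) = (3)(2) - (2)(1) = 4
For a 2×2 matrix, A⁻¹ = (1/det(A)) · [[d, -b], [-c, a]]
    = (1/4) · [[2, -2], [-1, 3]]

A⁻¹ = 
  [ 1/2, -1/2]
  [-1/4,  3/4]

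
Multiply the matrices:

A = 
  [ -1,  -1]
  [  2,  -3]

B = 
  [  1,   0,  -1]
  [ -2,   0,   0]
AB = 
  [  1,   0,   1]
  [  8,   0,  -2]

A is 2×2 and B is 2×3, so AB is 2×3. Each entry is (row of A)·(column of B):
AB[1,1] = (-1)(1) + (-1)(-2) = 1
AB[1,2] = (-1)(0) + (-1)(0) = 0
AB[1,3] = (-1)(-1) + (-1)(0) = 1
AB[2,1] = (2)(1) + (-3)(-2) = 8
AB[2,2] = (2)(0) + (-3)(0) = 0
AB[2,3] = (2)(-1) + (-3)(0) = -2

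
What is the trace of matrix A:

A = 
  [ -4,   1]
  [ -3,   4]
0

tr(A) = -4 + 4 = 0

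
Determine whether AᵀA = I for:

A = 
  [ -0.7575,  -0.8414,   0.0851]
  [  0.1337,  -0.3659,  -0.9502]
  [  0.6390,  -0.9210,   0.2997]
No

AᵀA = 
  [  1,  -0.0001,   0]
  [ -0.0001,   1.6901,   0.0001]
  [  0,   0.0001,   0.9999]
≠ I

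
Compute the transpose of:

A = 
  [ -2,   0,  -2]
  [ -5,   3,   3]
Aᵀ = 
  [ -2,  -5]
  [  0,   3]
  [ -2,   3]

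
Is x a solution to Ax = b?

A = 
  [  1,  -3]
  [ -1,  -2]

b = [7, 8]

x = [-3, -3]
No

Ax = [6, 9] ≠ b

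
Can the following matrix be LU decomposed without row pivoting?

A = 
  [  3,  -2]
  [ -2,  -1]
Yes.
A[1,1] = 3 ≠ 0, so Gaussian elimination proceeds without a row swap: multiplier ℓ₂₁ = (-2)/(3) = -2/3, and U[2,2] = -1 - (-2/3)(-2) = -7/3.
L = 
  [   1,    0]
  [-2/3,    1]
U = 
  [   3,   -2]
  [   0, -7/3]
Check row 2 of LU: [(-2/3)(3), (-2/3)(-2) + (-7/3)] = [-2, -1] = row 2 of A ✓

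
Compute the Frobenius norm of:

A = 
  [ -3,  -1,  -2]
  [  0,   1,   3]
||A||_F = 4.899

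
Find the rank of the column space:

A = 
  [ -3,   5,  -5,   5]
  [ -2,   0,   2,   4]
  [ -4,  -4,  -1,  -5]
dim(Col(A)) = 3

Row reduce:
R2 → R2 - (2/3)·R1
R3 → R3 - (4/3)·R1
R3 → R3 - (16/5)·R2
REF = 
  [   -3,     5,    -5,     5]
  [    0, -10/3,  16/3,   2/3]
  [    0,     0, -57/5, -69/5]
Pivot columns: 1, 2, 3 → 3 pivots.
dim(Col(A)) = number of pivot columns = 3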